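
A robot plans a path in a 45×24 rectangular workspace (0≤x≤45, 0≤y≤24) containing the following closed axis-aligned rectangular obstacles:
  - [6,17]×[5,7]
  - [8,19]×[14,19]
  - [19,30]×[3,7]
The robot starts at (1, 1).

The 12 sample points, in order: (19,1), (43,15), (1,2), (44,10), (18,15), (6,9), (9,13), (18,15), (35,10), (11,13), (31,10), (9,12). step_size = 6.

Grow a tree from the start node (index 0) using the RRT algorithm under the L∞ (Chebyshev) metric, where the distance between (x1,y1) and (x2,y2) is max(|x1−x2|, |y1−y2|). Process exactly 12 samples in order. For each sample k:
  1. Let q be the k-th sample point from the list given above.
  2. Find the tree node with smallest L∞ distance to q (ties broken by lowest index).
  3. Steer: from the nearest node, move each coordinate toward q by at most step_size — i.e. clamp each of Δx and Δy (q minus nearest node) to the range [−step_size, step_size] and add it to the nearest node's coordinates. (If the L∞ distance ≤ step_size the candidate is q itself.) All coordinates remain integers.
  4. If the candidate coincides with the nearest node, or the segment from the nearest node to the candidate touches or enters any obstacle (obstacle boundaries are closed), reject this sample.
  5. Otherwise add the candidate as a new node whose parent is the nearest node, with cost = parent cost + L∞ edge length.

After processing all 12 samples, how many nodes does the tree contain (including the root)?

1. q=(19,1) nearest=0 d=18 new=(7,1) → add node 1 parent=0 cost=6
2. q=(43,15) nearest=1 d=36 new=(13,7) → blocked by [6,17]×[5,7], reject
3. q=(1,2) nearest=0 d=1 new=(1,2) → add node 2 parent=0 cost=1
4. q=(44,10) nearest=1 d=37 new=(13,7) → blocked by [6,17]×[5,7], reject
5. q=(18,15) nearest=1 d=14 new=(13,7) → blocked by [6,17]×[5,7], reject
6. q=(6,9) nearest=2 d=7 new=(6,8) → add node 3 parent=2 cost=7
7. q=(9,13) nearest=3 d=5 new=(9,13) → add node 4 parent=3 cost=12
8. q=(18,15) nearest=4 d=9 new=(15,15) → blocked by [8,19]×[14,19], reject
9. q=(35,10) nearest=4 d=26 new=(15,10) → add node 5 parent=4 cost=18
10. q=(11,13) nearest=4 d=2 new=(11,13) → add node 6 parent=4 cost=14
11. q=(31,10) nearest=5 d=16 new=(21,10) → add node 7 parent=5 cost=24
12. q=(9,12) nearest=4 d=1 new=(9,12) → add node 8 parent=4 cost=13

Node count: 9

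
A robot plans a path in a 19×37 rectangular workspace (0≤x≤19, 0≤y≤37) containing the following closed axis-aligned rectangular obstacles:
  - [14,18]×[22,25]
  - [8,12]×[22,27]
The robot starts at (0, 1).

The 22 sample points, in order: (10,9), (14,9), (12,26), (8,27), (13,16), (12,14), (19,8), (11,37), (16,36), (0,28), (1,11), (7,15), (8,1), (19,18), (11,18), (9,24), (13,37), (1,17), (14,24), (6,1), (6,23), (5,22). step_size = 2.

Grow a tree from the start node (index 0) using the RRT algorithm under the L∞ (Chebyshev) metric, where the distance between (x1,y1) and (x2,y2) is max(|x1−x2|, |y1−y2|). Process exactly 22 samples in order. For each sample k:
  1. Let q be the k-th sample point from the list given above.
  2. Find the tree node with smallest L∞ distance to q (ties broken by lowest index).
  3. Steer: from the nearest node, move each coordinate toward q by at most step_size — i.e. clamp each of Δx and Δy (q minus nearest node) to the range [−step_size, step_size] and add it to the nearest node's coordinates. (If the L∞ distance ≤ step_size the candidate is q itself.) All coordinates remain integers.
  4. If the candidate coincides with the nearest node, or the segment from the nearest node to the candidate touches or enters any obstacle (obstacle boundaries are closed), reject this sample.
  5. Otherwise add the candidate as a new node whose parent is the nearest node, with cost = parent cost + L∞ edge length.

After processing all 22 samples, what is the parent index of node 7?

1. q=(10,9) nearest=0 d=10 new=(2,3) → add node 1 parent=0 cost=2
2. q=(14,9) nearest=1 d=12 new=(4,5) → add node 2 parent=1 cost=4
3. q=(12,26) nearest=2 d=21 new=(6,7) → add node 3 parent=2 cost=6
4. q=(8,27) nearest=3 d=20 new=(8,9) → add node 4 parent=3 cost=8
5. q=(13,16) nearest=4 d=7 new=(10,11) → add node 5 parent=4 cost=10
6. q=(12,14) nearest=5 d=3 new=(12,13) → add node 6 parent=5 cost=12
7. q=(19,8) nearest=6 d=7 new=(14,11) → add node 7 parent=6 cost=14
8. q=(11,37) nearest=6 d=24 new=(11,15) → add node 8 parent=6 cost=14
9. q=(16,36) nearest=8 d=21 new=(13,17) → add node 9 parent=8 cost=16
10. q=(0,28) nearest=8 d=13 new=(9,17) → add node 10 parent=8 cost=16
11. q=(1,11) nearest=3 d=5 new=(4,9) → add node 11 parent=3 cost=8
12. q=(7,15) nearest=10 d=2 new=(7,15) → add node 12 parent=10 cost=18
13. q=(8,1) nearest=2 d=4 new=(6,3) → add node 13 parent=2 cost=6
14. q=(19,18) nearest=9 d=6 new=(15,18) → add node 14 parent=9 cost=18
15. q=(11,18) nearest=9 d=2 new=(11,18) → add node 15 parent=9 cost=18
16. q=(9,24) nearest=14 d=6 new=(13,20) → add node 16 parent=14 cost=20
17. q=(13,37) nearest=16 d=17 new=(13,22) → add node 17 parent=16 cost=22
18. q=(1,17) nearest=12 d=6 new=(5,17) → add node 18 parent=12 cost=20
19. q=(14,24) nearest=17 d=2 new=(14,24) → blocked by [14,18]×[22,25], reject
20. q=(6,1) nearest=13 d=2 new=(6,1) → add node 19 parent=13 cost=8
21. q=(6,23) nearest=15 d=5 new=(9,20) → add node 20 parent=15 cost=20
22. q=(5,22) nearest=20 d=4 new=(7,22) → add node 21 parent=20 cost=22

Parent of node 7: 6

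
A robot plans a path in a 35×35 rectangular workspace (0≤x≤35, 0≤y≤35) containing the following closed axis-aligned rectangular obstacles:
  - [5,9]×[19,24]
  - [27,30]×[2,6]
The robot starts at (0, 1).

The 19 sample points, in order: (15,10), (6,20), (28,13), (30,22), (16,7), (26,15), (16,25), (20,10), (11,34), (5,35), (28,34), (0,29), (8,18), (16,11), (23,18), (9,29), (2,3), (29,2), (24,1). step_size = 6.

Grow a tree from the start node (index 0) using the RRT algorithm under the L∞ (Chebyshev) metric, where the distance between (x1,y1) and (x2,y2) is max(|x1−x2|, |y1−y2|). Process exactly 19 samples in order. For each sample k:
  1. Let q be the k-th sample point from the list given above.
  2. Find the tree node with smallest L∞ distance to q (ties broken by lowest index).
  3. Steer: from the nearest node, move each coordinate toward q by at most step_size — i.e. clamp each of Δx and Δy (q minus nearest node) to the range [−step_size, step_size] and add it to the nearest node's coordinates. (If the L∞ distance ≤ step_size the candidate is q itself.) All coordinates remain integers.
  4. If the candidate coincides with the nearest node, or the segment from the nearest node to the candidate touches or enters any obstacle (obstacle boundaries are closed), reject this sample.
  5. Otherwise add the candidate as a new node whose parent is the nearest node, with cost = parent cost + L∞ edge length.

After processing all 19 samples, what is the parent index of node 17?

Parent of node 17: 0

1. q=(15,10) nearest=0 d=15 new=(6,7) → add node 1 parent=0 cost=6
2. q=(6,20) nearest=1 d=13 new=(6,13) → add node 2 parent=1 cost=12
3. q=(28,13) nearest=1 d=22 new=(12,13) → add node 3 parent=1 cost=12
4. q=(30,22) nearest=3 d=18 new=(18,19) → add node 4 parent=3 cost=18
5. q=(16,7) nearest=3 d=6 new=(16,7) → add node 5 parent=3 cost=18
6. q=(26,15) nearest=4 d=8 new=(24,15) → add node 6 parent=4 cost=24
7. q=(16,25) nearest=4 d=6 new=(16,25) → add node 7 parent=4 cost=24
8. q=(20,10) nearest=5 d=4 new=(20,10) → add node 8 parent=5 cost=22
9. q=(11,34) nearest=7 d=9 new=(11,31) → add node 9 parent=7 cost=30
10. q=(5,35) nearest=9 d=6 new=(5,35) → add node 10 parent=9 cost=36
11. q=(28,34) nearest=7 d=12 new=(22,31) → add node 11 parent=7 cost=30
12. q=(0,29) nearest=10 d=6 new=(0,29) → add node 12 parent=10 cost=42
13. q=(8,18) nearest=2 d=5 new=(8,18) → add node 13 parent=2 cost=17
14. q=(16,11) nearest=3 d=4 new=(16,11) → add node 14 parent=3 cost=16
15. q=(23,18) nearest=6 d=3 new=(23,18) → add node 15 parent=6 cost=27
16. q=(9,29) nearest=9 d=2 new=(9,29) → add node 16 parent=9 cost=32
17. q=(2,3) nearest=0 d=2 new=(2,3) → add node 17 parent=0 cost=2
18. q=(29,2) nearest=8 d=9 new=(26,4) → add node 18 parent=8 cost=28
19. q=(24,1) nearest=18 d=3 new=(24,1) → add node 19 parent=18 cost=31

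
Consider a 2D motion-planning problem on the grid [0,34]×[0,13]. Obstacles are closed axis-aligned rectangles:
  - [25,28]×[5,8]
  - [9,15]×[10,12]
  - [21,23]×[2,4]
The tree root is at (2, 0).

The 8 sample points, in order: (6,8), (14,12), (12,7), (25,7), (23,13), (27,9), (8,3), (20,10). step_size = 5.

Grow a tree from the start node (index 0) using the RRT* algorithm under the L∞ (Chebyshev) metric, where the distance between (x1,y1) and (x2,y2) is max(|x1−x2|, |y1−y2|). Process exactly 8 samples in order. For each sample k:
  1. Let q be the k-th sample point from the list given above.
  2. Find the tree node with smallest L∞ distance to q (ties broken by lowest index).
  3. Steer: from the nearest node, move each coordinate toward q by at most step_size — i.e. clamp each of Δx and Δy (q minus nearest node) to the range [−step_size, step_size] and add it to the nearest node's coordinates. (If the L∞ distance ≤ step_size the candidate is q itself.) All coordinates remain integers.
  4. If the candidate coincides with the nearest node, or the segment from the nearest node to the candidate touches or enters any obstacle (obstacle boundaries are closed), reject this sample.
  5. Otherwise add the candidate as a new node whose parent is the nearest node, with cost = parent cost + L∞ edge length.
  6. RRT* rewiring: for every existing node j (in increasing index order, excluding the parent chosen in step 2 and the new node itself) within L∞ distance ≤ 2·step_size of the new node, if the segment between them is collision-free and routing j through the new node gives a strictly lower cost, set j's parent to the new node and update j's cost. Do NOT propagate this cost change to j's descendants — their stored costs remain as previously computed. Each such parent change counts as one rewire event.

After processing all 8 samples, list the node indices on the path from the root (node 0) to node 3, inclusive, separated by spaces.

Path: 0 1 2 3

1. q=(6,8) nearest=0 d=8 new=(6,5) → add node 1 parent=0 cost=5
2. q=(14,12) nearest=1 d=8 new=(11,10) → blocked by [9,15]×[10,12], reject
3. q=(12,7) nearest=1 d=6 new=(11,7) → add node 2 parent=1 cost=10
4. q=(25,7) nearest=2 d=14 new=(16,7) → add node 3 parent=2 cost=15
5. q=(23,13) nearest=3 d=7 new=(21,12) → add node 4 parent=3 cost=20
6. q=(27,9) nearest=4 d=6 new=(26,9) → add node 5 parent=4 cost=25
7. q=(8,3) nearest=1 d=2 new=(8,3) → add node 6 parent=1 cost=7
8. q=(20,10) nearest=4 d=2 new=(20,10) → add node 7 parent=4 cost=22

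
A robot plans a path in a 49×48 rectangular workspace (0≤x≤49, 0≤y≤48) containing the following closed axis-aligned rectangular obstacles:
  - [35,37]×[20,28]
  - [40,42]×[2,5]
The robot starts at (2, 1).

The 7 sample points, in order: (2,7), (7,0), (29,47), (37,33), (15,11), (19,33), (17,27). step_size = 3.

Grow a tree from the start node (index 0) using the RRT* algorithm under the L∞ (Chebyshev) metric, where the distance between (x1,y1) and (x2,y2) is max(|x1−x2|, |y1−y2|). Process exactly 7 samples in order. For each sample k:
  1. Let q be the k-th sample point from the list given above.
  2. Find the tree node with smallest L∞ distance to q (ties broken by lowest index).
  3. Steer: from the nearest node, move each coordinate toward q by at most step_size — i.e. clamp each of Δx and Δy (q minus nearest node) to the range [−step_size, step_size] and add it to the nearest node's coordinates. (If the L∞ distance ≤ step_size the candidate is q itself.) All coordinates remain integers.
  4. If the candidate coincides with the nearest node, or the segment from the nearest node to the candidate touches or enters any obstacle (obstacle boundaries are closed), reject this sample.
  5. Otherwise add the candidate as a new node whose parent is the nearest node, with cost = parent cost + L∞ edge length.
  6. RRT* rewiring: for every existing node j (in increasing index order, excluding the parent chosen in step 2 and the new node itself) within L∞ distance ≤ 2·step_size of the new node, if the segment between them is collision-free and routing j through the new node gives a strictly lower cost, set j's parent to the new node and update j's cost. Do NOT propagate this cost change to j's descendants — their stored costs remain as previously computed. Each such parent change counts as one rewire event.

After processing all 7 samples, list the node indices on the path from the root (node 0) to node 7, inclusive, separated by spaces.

1. q=(2,7) nearest=0 d=6 new=(2,4) → add node 1 parent=0 cost=3
2. q=(7,0) nearest=0 d=5 new=(5,0) → add node 2 parent=0 cost=3
3. q=(29,47) nearest=1 d=43 new=(5,7) → add node 3 parent=1 cost=6
4. q=(37,33) nearest=3 d=32 new=(8,10) → add node 4 parent=3 cost=9
5. q=(15,11) nearest=4 d=7 new=(11,11) → add node 5 parent=4 cost=12
6. q=(19,33) nearest=5 d=22 new=(14,14) → add node 6 parent=5 cost=15
7. q=(17,27) nearest=6 d=13 new=(17,17) → add node 7 parent=6 cost=18

Path: 0 1 3 4 5 6 7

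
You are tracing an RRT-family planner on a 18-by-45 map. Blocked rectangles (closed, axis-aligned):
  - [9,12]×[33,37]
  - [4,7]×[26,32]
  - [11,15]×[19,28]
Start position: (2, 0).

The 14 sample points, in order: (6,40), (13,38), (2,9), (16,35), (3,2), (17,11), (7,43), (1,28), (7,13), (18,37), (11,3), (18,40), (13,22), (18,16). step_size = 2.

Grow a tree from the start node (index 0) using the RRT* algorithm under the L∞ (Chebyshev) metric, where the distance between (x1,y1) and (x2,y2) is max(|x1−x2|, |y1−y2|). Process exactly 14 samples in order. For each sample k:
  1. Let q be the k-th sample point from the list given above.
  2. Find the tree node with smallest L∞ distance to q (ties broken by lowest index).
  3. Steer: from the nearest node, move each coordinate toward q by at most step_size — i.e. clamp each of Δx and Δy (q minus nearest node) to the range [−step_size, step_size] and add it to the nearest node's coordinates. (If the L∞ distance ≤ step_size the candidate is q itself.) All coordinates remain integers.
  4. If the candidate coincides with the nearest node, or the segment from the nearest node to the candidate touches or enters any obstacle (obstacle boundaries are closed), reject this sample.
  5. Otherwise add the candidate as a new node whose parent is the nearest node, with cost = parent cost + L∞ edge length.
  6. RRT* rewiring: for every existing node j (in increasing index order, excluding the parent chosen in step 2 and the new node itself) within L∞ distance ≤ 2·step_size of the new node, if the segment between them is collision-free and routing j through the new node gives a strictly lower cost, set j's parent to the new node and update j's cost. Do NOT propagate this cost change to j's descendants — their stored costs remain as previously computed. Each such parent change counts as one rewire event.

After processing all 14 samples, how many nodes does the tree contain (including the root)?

Node count: 14

1. q=(6,40) nearest=0 d=40 new=(4,2) → add node 1 parent=0 cost=2
2. q=(13,38) nearest=1 d=36 new=(6,4) → add node 2 parent=1 cost=4
3. q=(2,9) nearest=2 d=5 new=(4,6) → add node 3 parent=2 cost=6
4. q=(16,35) nearest=3 d=29 new=(6,8) → add node 4 parent=3 cost=8
5. q=(3,2) nearest=1 d=1 new=(3,2) → add node 5 parent=1 cost=3
6. q=(17,11) nearest=2 d=11 new=(8,6) → add node 6 parent=2 cost=6
7. q=(7,43) nearest=4 d=35 new=(7,10) → add node 7 parent=4 cost=10
8. q=(1,28) nearest=7 d=18 new=(5,12) → add node 8 parent=7 cost=12
9. q=(7,13) nearest=8 d=2 new=(7,13) → add node 9 parent=8 cost=14
10. q=(18,37) nearest=9 d=24 new=(9,15) → add node 10 parent=9 cost=16
11. q=(11,3) nearest=6 d=3 new=(10,4) → add node 11 parent=6 cost=8
12. q=(18,40) nearest=10 d=25 new=(11,17) → add node 12 parent=10 cost=18
13. q=(13,22) nearest=12 d=5 new=(13,19) → blocked by [11,15]×[19,28], reject
14. q=(18,16) nearest=12 d=7 new=(13,16) → add node 13 parent=12 cost=20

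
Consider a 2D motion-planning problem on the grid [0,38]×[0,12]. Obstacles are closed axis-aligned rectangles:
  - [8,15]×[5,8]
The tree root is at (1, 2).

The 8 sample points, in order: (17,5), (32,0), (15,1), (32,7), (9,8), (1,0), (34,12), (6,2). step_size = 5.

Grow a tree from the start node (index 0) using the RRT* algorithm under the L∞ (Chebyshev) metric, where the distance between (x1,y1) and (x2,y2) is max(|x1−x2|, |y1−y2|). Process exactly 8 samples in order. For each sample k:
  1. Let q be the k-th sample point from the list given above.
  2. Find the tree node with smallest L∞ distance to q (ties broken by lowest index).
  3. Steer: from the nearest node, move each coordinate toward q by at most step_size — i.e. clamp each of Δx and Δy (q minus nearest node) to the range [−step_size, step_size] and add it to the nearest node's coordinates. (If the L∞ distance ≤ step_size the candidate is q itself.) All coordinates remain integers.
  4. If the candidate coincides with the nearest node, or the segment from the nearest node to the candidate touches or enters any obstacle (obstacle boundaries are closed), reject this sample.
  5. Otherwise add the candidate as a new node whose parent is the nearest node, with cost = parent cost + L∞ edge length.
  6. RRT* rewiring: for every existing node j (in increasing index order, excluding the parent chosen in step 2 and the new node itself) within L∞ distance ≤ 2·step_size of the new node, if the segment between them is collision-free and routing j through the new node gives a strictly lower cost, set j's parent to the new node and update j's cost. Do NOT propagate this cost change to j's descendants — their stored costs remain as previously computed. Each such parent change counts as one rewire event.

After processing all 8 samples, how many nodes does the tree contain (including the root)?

1. q=(17,5) nearest=0 d=16 new=(6,5) → add node 1 parent=0 cost=5
2. q=(32,0) nearest=1 d=26 new=(11,0) → add node 2 parent=1 cost=10
3. q=(15,1) nearest=2 d=4 new=(15,1) → add node 3 parent=2 cost=14
4. q=(32,7) nearest=3 d=17 new=(20,6) → add node 4 parent=3 cost=19
5. q=(9,8) nearest=1 d=3 new=(9,8) → blocked by [8,15]×[5,8], reject
6. q=(1,0) nearest=0 d=2 new=(1,0) → add node 5 parent=0 cost=2
7. q=(34,12) nearest=4 d=14 new=(25,11) → add node 6 parent=4 cost=24
8. q=(6,2) nearest=1 d=3 new=(6,2) → add node 7 parent=1 cost=8

Node count: 8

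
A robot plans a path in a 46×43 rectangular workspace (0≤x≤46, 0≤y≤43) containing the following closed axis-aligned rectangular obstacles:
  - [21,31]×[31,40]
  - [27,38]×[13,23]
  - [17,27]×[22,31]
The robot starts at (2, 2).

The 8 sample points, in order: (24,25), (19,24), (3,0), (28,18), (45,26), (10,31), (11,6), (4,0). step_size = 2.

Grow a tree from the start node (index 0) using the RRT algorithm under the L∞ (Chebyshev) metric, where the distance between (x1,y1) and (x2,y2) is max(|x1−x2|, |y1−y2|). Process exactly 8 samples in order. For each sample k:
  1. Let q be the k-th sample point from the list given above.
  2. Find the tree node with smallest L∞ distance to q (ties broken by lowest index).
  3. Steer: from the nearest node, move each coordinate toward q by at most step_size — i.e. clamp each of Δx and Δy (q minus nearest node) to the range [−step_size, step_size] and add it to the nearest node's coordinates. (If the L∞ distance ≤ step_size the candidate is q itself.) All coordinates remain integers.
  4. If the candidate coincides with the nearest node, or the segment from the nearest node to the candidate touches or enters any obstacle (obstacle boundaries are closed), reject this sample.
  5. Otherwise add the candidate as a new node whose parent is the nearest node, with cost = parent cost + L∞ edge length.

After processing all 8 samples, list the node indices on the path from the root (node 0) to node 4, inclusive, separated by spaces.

1. q=(24,25) nearest=0 d=23 new=(4,4) → add node 1 parent=0 cost=2
2. q=(19,24) nearest=1 d=20 new=(6,6) → add node 2 parent=1 cost=4
3. q=(3,0) nearest=0 d=2 new=(3,0) → add node 3 parent=0 cost=2
4. q=(28,18) nearest=2 d=22 new=(8,8) → add node 4 parent=2 cost=6
5. q=(45,26) nearest=4 d=37 new=(10,10) → add node 5 parent=4 cost=8
6. q=(10,31) nearest=5 d=21 new=(10,12) → add node 6 parent=5 cost=10
7. q=(11,6) nearest=4 d=3 new=(10,6) → add node 7 parent=4 cost=8
8. q=(4,0) nearest=3 d=1 new=(4,0) → add node 8 parent=3 cost=3

Path: 0 1 2 4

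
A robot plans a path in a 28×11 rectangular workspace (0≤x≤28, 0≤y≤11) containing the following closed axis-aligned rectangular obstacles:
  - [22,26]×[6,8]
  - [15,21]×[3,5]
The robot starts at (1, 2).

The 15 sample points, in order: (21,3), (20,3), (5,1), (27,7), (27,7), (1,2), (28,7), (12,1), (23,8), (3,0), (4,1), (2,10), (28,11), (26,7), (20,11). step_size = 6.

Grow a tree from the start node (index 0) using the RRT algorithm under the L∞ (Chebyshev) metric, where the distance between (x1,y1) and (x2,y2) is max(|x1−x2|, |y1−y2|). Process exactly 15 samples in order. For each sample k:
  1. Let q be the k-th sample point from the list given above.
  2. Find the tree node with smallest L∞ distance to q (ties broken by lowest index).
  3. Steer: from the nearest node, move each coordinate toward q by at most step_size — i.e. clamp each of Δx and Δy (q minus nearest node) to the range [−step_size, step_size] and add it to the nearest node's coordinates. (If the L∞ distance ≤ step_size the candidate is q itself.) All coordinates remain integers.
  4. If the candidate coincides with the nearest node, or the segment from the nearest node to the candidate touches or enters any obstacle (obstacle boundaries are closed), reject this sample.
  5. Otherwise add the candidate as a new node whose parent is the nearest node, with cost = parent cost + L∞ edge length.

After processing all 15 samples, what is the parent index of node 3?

Parent of node 3: 1

1. q=(21,3) nearest=0 d=20 new=(7,3) → add node 1 parent=0 cost=6
2. q=(20,3) nearest=1 d=13 new=(13,3) → add node 2 parent=1 cost=12
3. q=(5,1) nearest=1 d=2 new=(5,1) → add node 3 parent=1 cost=8
4. q=(27,7) nearest=2 d=14 new=(19,7) → blocked by [15,21]×[3,5], reject
5. q=(27,7) nearest=2 d=14 new=(19,7) → blocked by [15,21]×[3,5], reject
6. q=(1,2) nearest=0 d=0 → coincident, reject
7. q=(28,7) nearest=2 d=15 new=(19,7) → blocked by [15,21]×[3,5], reject
8. q=(12,1) nearest=2 d=2 new=(12,1) → add node 4 parent=2 cost=14
9. q=(23,8) nearest=2 d=10 new=(19,8) → blocked by [15,21]×[3,5], reject
10. q=(3,0) nearest=0 d=2 new=(3,0) → add node 5 parent=0 cost=2
11. q=(4,1) nearest=3 d=1 new=(4,1) → add node 6 parent=3 cost=9
12. q=(2,10) nearest=1 d=7 new=(2,9) → add node 7 parent=1 cost=12
13. q=(28,11) nearest=2 d=15 new=(19,9) → blocked by [15,21]×[3,5], reject
14. q=(26,7) nearest=2 d=13 new=(19,7) → blocked by [15,21]×[3,5], reject
15. q=(20,11) nearest=2 d=8 new=(19,9) → blocked by [15,21]×[3,5], reject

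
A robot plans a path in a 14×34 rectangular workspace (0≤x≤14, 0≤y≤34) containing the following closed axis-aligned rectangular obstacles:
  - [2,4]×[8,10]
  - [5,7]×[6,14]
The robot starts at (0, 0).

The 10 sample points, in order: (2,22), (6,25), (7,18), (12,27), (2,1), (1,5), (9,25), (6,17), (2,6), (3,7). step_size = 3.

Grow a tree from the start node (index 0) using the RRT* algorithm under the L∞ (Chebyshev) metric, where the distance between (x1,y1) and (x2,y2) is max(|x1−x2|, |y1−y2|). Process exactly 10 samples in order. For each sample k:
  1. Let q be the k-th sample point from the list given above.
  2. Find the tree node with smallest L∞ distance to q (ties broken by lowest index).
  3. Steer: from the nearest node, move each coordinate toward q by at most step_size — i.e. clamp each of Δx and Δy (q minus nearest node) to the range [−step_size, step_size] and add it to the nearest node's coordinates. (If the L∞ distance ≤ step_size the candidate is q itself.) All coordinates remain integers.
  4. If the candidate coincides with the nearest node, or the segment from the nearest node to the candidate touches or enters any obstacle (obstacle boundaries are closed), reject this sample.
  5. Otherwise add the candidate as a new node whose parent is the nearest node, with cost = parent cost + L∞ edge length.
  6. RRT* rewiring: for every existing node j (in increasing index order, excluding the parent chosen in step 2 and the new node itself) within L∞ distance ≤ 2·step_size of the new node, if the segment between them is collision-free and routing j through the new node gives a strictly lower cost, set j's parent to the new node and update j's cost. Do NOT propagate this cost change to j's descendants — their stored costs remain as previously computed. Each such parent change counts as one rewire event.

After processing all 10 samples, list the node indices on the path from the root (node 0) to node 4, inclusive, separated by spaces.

Path: 0 1 3 4

1. q=(2,22) nearest=0 d=22 new=(2,3) → add node 1 parent=0 cost=3
2. q=(6,25) nearest=1 d=22 new=(5,6) → blocked by [5,7]×[6,14], reject
3. q=(7,18) nearest=1 d=15 new=(5,6) → blocked by [5,7]×[6,14], reject
4. q=(12,27) nearest=1 d=24 new=(5,6) → blocked by [5,7]×[6,14], reject
5. q=(2,1) nearest=0 d=2 new=(2,1) → add node 2 parent=0 cost=2
6. q=(1,5) nearest=1 d=2 new=(1,5) → add node 3 parent=1 cost=5
7. q=(9,25) nearest=3 d=20 new=(4,8) → blocked by [2,4]×[8,10], reject
8. q=(6,17) nearest=3 d=12 new=(4,8) → blocked by [2,4]×[8,10], reject
9. q=(2,6) nearest=3 d=1 new=(2,6) → add node 4 parent=3 cost=6
10. q=(3,7) nearest=4 d=1 new=(3,7) → add node 5 parent=4 cost=7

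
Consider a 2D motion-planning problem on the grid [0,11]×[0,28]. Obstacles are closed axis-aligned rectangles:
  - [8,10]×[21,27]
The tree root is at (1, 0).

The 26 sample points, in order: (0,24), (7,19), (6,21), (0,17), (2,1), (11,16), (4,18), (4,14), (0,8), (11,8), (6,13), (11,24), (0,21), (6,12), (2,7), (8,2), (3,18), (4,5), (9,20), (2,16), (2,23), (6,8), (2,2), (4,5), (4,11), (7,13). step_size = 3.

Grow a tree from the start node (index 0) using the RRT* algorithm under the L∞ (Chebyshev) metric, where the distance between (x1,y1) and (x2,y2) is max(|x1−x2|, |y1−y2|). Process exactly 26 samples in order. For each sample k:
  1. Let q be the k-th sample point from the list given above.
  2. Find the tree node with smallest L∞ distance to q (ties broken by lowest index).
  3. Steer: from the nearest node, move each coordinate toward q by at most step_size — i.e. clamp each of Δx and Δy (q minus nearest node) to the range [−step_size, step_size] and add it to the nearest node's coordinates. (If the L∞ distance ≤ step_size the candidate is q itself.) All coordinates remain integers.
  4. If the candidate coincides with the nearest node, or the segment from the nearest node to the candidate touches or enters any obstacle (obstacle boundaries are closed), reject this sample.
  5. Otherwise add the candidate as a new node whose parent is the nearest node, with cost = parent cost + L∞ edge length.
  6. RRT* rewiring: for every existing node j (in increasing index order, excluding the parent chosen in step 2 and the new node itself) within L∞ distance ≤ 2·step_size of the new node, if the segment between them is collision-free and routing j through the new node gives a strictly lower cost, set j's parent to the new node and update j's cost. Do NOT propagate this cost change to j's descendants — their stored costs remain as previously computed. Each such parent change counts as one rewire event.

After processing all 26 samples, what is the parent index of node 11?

Parent of node 11: 15

1. q=(0,24) nearest=0 d=24 new=(0,3) → add node 1 parent=0 cost=3
2. q=(7,19) nearest=1 d=16 new=(3,6) → add node 2 parent=1 cost=6
3. q=(6,21) nearest=2 d=15 new=(6,9) → add node 3 parent=2 cost=9
4. q=(0,17) nearest=3 d=8 new=(3,12) → add node 4 parent=3 cost=12
5. q=(2,1) nearest=0 d=1 new=(2,1) → add node 5 parent=0 cost=1
6. q=(11,16) nearest=3 d=7 new=(9,12) → add node 6 parent=3 cost=12
7. q=(4,18) nearest=4 d=6 new=(4,15) → add node 7 parent=4 cost=15
8. q=(4,14) nearest=7 d=1 new=(4,14) → add node 8 parent=7 cost=16
9. q=(0,8) nearest=2 d=3 new=(0,8) → add node 9 parent=2 cost=9; rewire 8→9 (15<16)
10. q=(11,8) nearest=6 d=4 new=(11,9) → add node 10 parent=6 cost=15
11. q=(6,13) nearest=7 d=2 new=(6,13) → add node 11 parent=7 cost=17
12. q=(11,24) nearest=7 d=9 new=(7,18) → add node 12 parent=7 cost=18
13. q=(0,21) nearest=7 d=6 new=(1,18) → add node 13 parent=7 cost=18
14. q=(6,12) nearest=11 d=1 new=(6,12) → add node 14 parent=11 cost=18
15. q=(2,7) nearest=2 d=1 new=(2,7) → add node 15 parent=2 cost=7; rewire 11→15 (13<17); rewire 14→15 (12<18)
16. q=(8,2) nearest=2 d=5 new=(6,3) → add node 16 parent=2 cost=9
17. q=(3,18) nearest=13 d=2 new=(3,18) → add node 17 parent=13 cost=20
18. q=(4,5) nearest=2 d=1 new=(4,5) → add node 18 parent=2 cost=7
19. q=(9,20) nearest=12 d=2 new=(9,20) → add node 19 parent=12 cost=20
20. q=(2,16) nearest=7 d=2 new=(2,16) → add node 20 parent=7 cost=17; rewire 17→20 (19<20)
21. q=(2,23) nearest=12 d=5 new=(4,21) → add node 21 parent=12 cost=21
22. q=(6,8) nearest=3 d=1 new=(6,8) → add node 22 parent=3 cost=10
23. q=(2,2) nearest=5 d=1 new=(2,2) → add node 23 parent=5 cost=2; rewire 9→23 (8<9); rewire 16→23 (6<9); rewire 18→23 (5<7); rewire 22→23 (8<10)
24. q=(4,5) nearest=18 d=0 → coincident, reject
25. q=(4,11) nearest=4 d=1 new=(4,11) → add node 24 parent=4 cost=13
26. q=(7,13) nearest=11 d=1 new=(7,13) → add node 25 parent=11 cost=14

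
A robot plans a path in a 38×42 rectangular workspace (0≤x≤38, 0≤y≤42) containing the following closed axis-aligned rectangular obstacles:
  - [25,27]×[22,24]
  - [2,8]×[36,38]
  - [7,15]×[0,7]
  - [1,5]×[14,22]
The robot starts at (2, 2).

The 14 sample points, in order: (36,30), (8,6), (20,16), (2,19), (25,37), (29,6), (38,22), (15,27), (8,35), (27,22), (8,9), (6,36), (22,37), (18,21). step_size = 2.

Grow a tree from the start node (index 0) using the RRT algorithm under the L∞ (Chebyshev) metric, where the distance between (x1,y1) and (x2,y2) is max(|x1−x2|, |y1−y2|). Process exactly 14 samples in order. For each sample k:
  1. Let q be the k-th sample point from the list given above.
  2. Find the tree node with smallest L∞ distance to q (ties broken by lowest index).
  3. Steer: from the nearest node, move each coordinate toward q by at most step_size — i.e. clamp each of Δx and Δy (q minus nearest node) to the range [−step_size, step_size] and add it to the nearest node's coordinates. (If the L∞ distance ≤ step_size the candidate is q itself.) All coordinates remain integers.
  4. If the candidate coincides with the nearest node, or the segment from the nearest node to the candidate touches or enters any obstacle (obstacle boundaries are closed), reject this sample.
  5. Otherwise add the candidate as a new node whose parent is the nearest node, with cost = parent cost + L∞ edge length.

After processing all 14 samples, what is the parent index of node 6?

Parent of node 6: 5

1. q=(36,30) nearest=0 d=34 new=(4,4) → add node 1 parent=0 cost=2
2. q=(8,6) nearest=1 d=4 new=(6,6) → add node 2 parent=1 cost=4
3. q=(20,16) nearest=2 d=14 new=(8,8) → blocked by [7,15]×[0,7], reject
4. q=(2,19) nearest=2 d=13 new=(4,8) → add node 3 parent=2 cost=6
5. q=(25,37) nearest=3 d=29 new=(6,10) → add node 4 parent=3 cost=8
6. q=(29,6) nearest=2 d=23 new=(8,6) → blocked by [7,15]×[0,7], reject
7. q=(38,22) nearest=2 d=32 new=(8,8) → blocked by [7,15]×[0,7], reject
8. q=(15,27) nearest=4 d=17 new=(8,12) → add node 5 parent=4 cost=10
9. q=(8,35) nearest=5 d=23 new=(8,14) → add node 6 parent=5 cost=12
10. q=(27,22) nearest=5 d=19 new=(10,14) → add node 7 parent=5 cost=12
11. q=(8,9) nearest=4 d=2 new=(8,9) → add node 8 parent=4 cost=10
12. q=(6,36) nearest=6 d=22 new=(6,16) → add node 9 parent=6 cost=14
13. q=(22,37) nearest=9 d=21 new=(8,18) → add node 10 parent=9 cost=16
14. q=(18,21) nearest=7 d=8 new=(12,16) → add node 11 parent=7 cost=14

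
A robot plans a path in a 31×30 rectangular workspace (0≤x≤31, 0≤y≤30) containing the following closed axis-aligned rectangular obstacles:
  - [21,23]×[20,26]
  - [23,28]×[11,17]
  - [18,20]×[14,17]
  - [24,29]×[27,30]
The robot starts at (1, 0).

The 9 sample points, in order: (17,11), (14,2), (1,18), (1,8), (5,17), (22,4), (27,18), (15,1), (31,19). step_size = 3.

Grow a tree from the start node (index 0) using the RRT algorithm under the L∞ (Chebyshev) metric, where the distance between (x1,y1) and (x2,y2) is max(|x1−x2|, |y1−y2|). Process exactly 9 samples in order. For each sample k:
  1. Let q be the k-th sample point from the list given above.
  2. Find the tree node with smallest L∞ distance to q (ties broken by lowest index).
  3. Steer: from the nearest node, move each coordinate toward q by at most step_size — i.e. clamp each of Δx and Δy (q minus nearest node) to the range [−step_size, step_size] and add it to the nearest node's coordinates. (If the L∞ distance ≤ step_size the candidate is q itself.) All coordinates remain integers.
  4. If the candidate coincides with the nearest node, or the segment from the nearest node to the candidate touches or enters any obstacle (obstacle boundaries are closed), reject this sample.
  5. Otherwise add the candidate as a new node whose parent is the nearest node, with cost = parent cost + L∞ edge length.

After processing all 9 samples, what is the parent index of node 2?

Parent of node 2: 1

1. q=(17,11) nearest=0 d=16 new=(4,3) → add node 1 parent=0 cost=3
2. q=(14,2) nearest=1 d=10 new=(7,2) → add node 2 parent=1 cost=6
3. q=(1,18) nearest=1 d=15 new=(1,6) → add node 3 parent=1 cost=6
4. q=(1,8) nearest=3 d=2 new=(1,8) → add node 4 parent=3 cost=8
5. q=(5,17) nearest=4 d=9 new=(4,11) → add node 5 parent=4 cost=11
6. q=(22,4) nearest=2 d=15 new=(10,4) → add node 6 parent=2 cost=9
7. q=(27,18) nearest=6 d=17 new=(13,7) → add node 7 parent=6 cost=12
8. q=(15,1) nearest=6 d=5 new=(13,1) → add node 8 parent=6 cost=12
9. q=(31,19) nearest=7 d=18 new=(16,10) → add node 9 parent=7 cost=15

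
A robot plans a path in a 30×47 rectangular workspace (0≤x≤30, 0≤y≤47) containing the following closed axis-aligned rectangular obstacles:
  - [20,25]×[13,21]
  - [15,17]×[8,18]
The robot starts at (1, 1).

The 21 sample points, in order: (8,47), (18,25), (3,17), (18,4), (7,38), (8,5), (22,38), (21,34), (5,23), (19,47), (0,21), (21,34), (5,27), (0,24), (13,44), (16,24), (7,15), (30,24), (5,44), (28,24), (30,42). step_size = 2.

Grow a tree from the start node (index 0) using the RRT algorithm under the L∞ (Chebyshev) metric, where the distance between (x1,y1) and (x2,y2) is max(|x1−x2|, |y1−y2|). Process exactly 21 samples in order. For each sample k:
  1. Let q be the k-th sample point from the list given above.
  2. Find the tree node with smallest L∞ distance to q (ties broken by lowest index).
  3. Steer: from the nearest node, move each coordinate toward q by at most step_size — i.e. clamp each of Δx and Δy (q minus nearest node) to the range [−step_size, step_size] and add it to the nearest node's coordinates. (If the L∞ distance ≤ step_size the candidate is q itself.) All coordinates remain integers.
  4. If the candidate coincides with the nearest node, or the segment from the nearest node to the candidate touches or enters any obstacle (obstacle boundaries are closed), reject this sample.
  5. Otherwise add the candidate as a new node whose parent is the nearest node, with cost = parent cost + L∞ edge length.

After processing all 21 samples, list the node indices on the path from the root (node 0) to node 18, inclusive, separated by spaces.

1. q=(8,47) nearest=0 d=46 new=(3,3) → add node 1 parent=0 cost=2
2. q=(18,25) nearest=1 d=22 new=(5,5) → add node 2 parent=1 cost=4
3. q=(3,17) nearest=2 d=12 new=(3,7) → add node 3 parent=2 cost=6
4. q=(18,4) nearest=2 d=13 new=(7,4) → add node 4 parent=2 cost=6
5. q=(7,38) nearest=3 d=31 new=(5,9) → add node 5 parent=3 cost=8
6. q=(8,5) nearest=4 d=1 new=(8,5) → add node 6 parent=4 cost=7
7. q=(22,38) nearest=5 d=29 new=(7,11) → add node 7 parent=5 cost=10
8. q=(21,34) nearest=7 d=23 new=(9,13) → add node 8 parent=7 cost=12
9. q=(5,23) nearest=8 d=10 new=(7,15) → add node 9 parent=8 cost=14
10. q=(19,47) nearest=9 d=32 new=(9,17) → add node 10 parent=9 cost=16
11. q=(0,21) nearest=9 d=7 new=(5,17) → add node 11 parent=9 cost=16
12. q=(21,34) nearest=10 d=17 new=(11,19) → add node 12 parent=10 cost=18
13. q=(5,27) nearest=12 d=8 new=(9,21) → add node 13 parent=12 cost=20
14. q=(0,24) nearest=11 d=7 new=(3,19) → add node 14 parent=11 cost=18
15. q=(13,44) nearest=13 d=23 new=(11,23) → add node 15 parent=13 cost=22
16. q=(16,24) nearest=12 d=5 new=(13,21) → add node 16 parent=12 cost=20
17. q=(7,15) nearest=9 d=0 → coincident, reject
18. q=(30,24) nearest=16 d=17 new=(15,23) → add node 17 parent=16 cost=22
19. q=(5,44) nearest=15 d=21 new=(9,25) → add node 18 parent=15 cost=24
20. q=(28,24) nearest=17 d=13 new=(17,24) → add node 19 parent=17 cost=24
21. q=(30,42) nearest=19 d=18 new=(19,26) → add node 20 parent=19 cost=26

Path: 0 1 2 3 5 7 8 9 10 12 13 15 18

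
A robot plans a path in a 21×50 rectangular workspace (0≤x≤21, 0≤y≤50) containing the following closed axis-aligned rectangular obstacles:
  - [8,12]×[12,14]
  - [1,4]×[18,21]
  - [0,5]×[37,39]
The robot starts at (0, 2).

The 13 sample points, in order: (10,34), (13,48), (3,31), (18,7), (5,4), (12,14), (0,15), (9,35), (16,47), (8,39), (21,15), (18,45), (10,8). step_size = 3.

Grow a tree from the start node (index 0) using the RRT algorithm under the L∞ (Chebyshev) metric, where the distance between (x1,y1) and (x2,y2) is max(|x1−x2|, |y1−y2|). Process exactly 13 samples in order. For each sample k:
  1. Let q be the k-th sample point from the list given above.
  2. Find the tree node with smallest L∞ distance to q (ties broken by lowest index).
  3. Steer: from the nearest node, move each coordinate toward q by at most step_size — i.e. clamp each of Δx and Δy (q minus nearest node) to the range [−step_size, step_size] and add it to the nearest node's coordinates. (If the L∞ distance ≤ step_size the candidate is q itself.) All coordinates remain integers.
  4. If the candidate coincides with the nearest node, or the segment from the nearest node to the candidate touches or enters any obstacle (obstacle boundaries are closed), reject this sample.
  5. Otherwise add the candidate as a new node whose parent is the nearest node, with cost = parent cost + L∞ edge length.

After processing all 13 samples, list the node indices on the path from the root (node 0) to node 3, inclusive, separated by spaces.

Path: 0 1 2 3

1. q=(10,34) nearest=0 d=32 new=(3,5) → add node 1 parent=0 cost=3
2. q=(13,48) nearest=1 d=43 new=(6,8) → add node 2 parent=1 cost=6
3. q=(3,31) nearest=2 d=23 new=(3,11) → add node 3 parent=2 cost=9
4. q=(18,7) nearest=2 d=12 new=(9,7) → add node 4 parent=2 cost=9
5. q=(5,4) nearest=1 d=2 new=(5,4) → add node 5 parent=1 cost=5
6. q=(12,14) nearest=2 d=6 new=(9,11) → add node 6 parent=2 cost=9
7. q=(0,15) nearest=3 d=4 new=(0,14) → add node 7 parent=3 cost=12
8. q=(9,35) nearest=7 d=21 new=(3,17) → add node 8 parent=7 cost=15
9. q=(16,47) nearest=8 d=30 new=(6,20) → blocked by [1,4]×[18,21], reject
10. q=(8,39) nearest=8 d=22 new=(6,20) → blocked by [1,4]×[18,21], reject
11. q=(21,15) nearest=4 d=12 new=(12,10) → add node 9 parent=4 cost=12
12. q=(18,45) nearest=8 d=28 new=(6,20) → blocked by [1,4]×[18,21], reject
13. q=(10,8) nearest=4 d=1 new=(10,8) → add node 10 parent=4 cost=10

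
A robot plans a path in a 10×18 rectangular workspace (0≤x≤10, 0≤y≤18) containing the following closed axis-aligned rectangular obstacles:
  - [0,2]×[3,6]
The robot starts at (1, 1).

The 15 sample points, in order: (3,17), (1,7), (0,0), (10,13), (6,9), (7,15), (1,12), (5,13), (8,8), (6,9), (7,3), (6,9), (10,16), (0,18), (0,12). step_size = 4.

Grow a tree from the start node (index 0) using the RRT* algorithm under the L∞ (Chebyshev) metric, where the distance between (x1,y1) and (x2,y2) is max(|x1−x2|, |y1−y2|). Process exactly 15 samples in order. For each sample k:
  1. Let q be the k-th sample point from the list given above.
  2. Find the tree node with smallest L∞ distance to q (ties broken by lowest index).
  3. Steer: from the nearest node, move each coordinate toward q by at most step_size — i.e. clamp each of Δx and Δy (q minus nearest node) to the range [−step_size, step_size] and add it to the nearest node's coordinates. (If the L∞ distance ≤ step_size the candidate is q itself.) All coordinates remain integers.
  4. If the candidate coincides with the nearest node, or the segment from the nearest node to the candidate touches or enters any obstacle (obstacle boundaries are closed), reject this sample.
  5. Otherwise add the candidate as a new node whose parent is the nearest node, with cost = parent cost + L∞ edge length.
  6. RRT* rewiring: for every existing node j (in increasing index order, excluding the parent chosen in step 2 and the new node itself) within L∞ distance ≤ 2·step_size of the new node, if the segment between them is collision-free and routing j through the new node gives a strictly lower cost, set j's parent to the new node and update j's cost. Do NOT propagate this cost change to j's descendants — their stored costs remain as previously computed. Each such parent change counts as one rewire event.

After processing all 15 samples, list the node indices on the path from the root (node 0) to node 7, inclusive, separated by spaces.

Path: 0 2 3 7

1. q=(3,17) nearest=0 d=16 new=(3,5) → blocked by [0,2]×[3,6], reject
2. q=(1,7) nearest=0 d=6 new=(1,5) → blocked by [0,2]×[3,6], reject
3. q=(0,0) nearest=0 d=1 new=(0,0) → add node 1 parent=0 cost=1
4. q=(10,13) nearest=0 d=12 new=(5,5) → add node 2 parent=0 cost=4
5. q=(6,9) nearest=2 d=4 new=(6,9) → add node 3 parent=2 cost=8
6. q=(7,15) nearest=3 d=6 new=(7,13) → add node 4 parent=3 cost=12
7. q=(1,12) nearest=3 d=5 new=(2,12) → add node 5 parent=3 cost=12
8. q=(5,13) nearest=4 d=2 new=(5,13) → add node 6 parent=4 cost=14
9. q=(8,8) nearest=3 d=2 new=(8,8) → add node 7 parent=3 cost=10
10. q=(6,9) nearest=3 d=0 → coincident, reject
11. q=(7,3) nearest=2 d=2 new=(7,3) → add node 8 parent=2 cost=6
12. q=(6,9) nearest=3 d=0 → coincident, reject
13. q=(10,16) nearest=4 d=3 new=(10,16) → add node 9 parent=4 cost=15
14. q=(0,18) nearest=6 d=5 new=(1,17) → add node 10 parent=6 cost=18
15. q=(0,12) nearest=5 d=2 new=(0,12) → add node 11 parent=5 cost=14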